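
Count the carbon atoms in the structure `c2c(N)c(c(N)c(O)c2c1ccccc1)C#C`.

The symbol for carbon appears 14 times in the SMILES. Lowercase c denotes aromatic carbon and counts toward C.

14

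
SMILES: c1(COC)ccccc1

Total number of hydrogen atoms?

Hydrogens are implicit in SMILES; fill each atom to its normal valence:
  5 × C (aromatic): 1 H each → 5
  1 × C: 3 H
  1 × C: 2 H
  1 × C (aromatic): no H
  1 × O: no H
  Total hydrogens = 10.

10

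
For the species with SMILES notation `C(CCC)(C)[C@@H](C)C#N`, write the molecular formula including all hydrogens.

C8H15N

Heavy atoms from the SMILES: 8 C, 1 N.
Implicit hydrogens by atom environment:
  3 × C: 3 H each → 9
  2 × C: 2 H each → 4
  2 × C: 1 H each → 2
  1 × C: no H
  1 × N: no H
  Total hydrogens = 15.
Molecular formula: C8H15N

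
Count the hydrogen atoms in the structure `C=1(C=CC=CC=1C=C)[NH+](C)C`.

14

Hydrogens are implicit in SMILES; fill each atom to its normal valence:
  4 × C (aromatic): 1 H each → 4
  2 × C: 3 H each → 6
  2 × C (aromatic): no H
  1 × C: 2 H
  1 × C: 1 H
  1 × N (charge +1): 1 H
  Total hydrogens = 14.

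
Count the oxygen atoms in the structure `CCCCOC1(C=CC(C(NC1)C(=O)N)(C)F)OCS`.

3

The symbol for oxygen appears 3 times in the SMILES.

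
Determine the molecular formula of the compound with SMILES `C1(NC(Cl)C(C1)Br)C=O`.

Heavy atoms from the SMILES: 1 Br, 5 C, 1 Cl, 1 N, 1 O.
Implicit hydrogens by atom environment:
  4 × C: 1 H each → 4
  1 × Br: no H
  1 × C: 2 H
  1 × Cl: no H
  1 × N: 1 H
  1 × O: no H
  Total hydrogens = 7.
Molecular formula: C5H7BrClNO

C5H7BrClNO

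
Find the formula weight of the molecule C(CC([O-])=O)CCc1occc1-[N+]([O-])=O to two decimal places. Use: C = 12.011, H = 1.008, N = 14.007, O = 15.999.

Molecular formula: C9H10NO5-.
M = 9×12.011 + 10×1.008 + 1×14.007 + 5×15.999 = 212.18 g/mol.

212.18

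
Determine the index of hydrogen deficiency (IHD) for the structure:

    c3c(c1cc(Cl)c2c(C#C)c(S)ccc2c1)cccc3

Molecular formula from the SMILES: C18H11ClS.
DoU = (2C + 2 + N − H − X)/2 = (2·18 + 2 + 0 − 11 − 1)/2 = 26/2 = 13.
(Structurally: 3 ring(s) + 10 π bond(s) = 13.)

13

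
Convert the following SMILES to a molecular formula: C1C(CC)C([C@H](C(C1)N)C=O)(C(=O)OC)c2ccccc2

C17H23NO3

Heavy atoms from the SMILES: 17 C, 1 N, 3 O.
Implicit hydrogens by atom environment:
  5 × C (aromatic): 1 H each → 5
  4 × C: 1 H each → 4
  3 × C: 2 H each → 6
  3 × O: no H
  2 × C: 3 H each → 6
  2 × C: no H
  1 × C (aromatic): no H
  1 × N: 2 H
  Total hydrogens = 23.
Molecular formula: C17H23NO3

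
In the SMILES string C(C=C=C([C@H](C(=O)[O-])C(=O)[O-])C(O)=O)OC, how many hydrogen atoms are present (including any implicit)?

8

Hydrogens are implicit in SMILES; fill each atom to its normal valence:
  5 × C: no H
  4 × O: no H
  2 × C: 1 H each → 2
  2 × O (charge -1): no H
  1 × C: 3 H
  1 × C: 2 H
  1 × O: 1 H
  Total hydrogens = 8.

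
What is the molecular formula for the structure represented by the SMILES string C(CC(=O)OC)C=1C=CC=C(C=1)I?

Heavy atoms from the SMILES: 10 C, 1 I, 2 O.
Implicit hydrogens by atom environment:
  4 × C (aromatic): 1 H each → 4
  2 × C: 2 H each → 4
  2 × C (aromatic): no H
  2 × O: no H
  1 × C: 3 H
  1 × C: no H
  1 × I: no H
  Total hydrogens = 11.
Molecular formula: C10H11IO2

C10H11IO2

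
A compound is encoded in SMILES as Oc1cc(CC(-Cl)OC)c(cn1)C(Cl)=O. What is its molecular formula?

Heavy atoms from the SMILES: 9 C, 2 Cl, 1 N, 3 O.
Implicit hydrogens by atom environment:
  3 × C (aromatic): no H
  2 × C (aromatic): 1 H each → 2
  2 × Cl: no H
  2 × O: no H
  1 × C: 3 H
  1 × C: 2 H
  1 × C: 1 H
  1 × C: no H
  1 × N (aromatic): no H
  1 × O: 1 H
  Total hydrogens = 9.
Molecular formula: C9H9Cl2NO3

C9H9Cl2NO3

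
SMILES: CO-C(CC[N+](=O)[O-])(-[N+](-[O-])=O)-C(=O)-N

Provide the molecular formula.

C5H9N3O6

Heavy atoms from the SMILES: 5 C, 3 N, 6 O.
Implicit hydrogens by atom environment:
  4 × O: no H
  2 × C: 2 H each → 4
  2 × C: no H
  2 × N (charge +1): no H
  2 × O (charge -1): no H
  1 × C: 3 H
  1 × N: 2 H
  Total hydrogens = 9.
Molecular formula: C5H9N3O6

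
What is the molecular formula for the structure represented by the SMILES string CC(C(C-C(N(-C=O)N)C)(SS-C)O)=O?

C8H16N2O3S2

Heavy atoms from the SMILES: 8 C, 2 N, 3 O, 2 S.
Implicit hydrogens by atom environment:
  3 × C: 3 H each → 9
  2 × C: 1 H each → 2
  2 × C: no H
  2 × O: no H
  2 × S: no H
  1 × C: 2 H
  1 × N: 2 H
  1 × N: no H
  1 × O: 1 H
  Total hydrogens = 16.
Molecular formula: C8H16N2O3S2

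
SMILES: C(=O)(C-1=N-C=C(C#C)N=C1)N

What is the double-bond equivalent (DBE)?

7

Molecular formula from the SMILES: C7H5N3O.
DoU = (2C + 2 + N − H − X)/2 = (2·7 + 2 + 3 − 5 − 0)/2 = 14/2 = 7.
(Structurally: 1 ring(s) + 6 π bond(s) = 7.)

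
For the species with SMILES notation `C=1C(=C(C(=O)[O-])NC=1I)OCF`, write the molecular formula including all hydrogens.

Heavy atoms from the SMILES: 6 C, 1 F, 1 I, 1 N, 3 O.
Implicit hydrogens by atom environment:
  3 × C (aromatic): no H
  2 × O: no H
  1 × C: 2 H
  1 × C (aromatic): 1 H
  1 × C: no H
  1 × F: no H
  1 × I: no H
  1 × N (aromatic): 1 H
  1 × O (charge -1): no H
  Total hydrogens = 4.
Net charge -1.
Molecular formula: C6H4FINO3-

C6H4FINO3-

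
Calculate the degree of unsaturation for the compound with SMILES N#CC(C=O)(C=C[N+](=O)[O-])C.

Molecular formula from the SMILES: C6H6N2O3.
DoU = (2C + 2 + N − H − X)/2 = (2·6 + 2 + 2 − 6 − 0)/2 = 10/2 = 5.
(Structurally: 0 ring(s) + 5 π bond(s) = 5.)

5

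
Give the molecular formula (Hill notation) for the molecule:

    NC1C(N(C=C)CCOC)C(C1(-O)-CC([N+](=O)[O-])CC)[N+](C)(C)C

Heavy atoms from the SMILES: 16 C, 4 N, 4 O.
Implicit hydrogens by atom environment:
  5 × C: 3 H each → 15
  5 × C: 2 H each → 10
  5 × C: 1 H each → 5
  2 × N (charge +1): no H
  2 × O: no H
  1 × C: no H
  1 × N: 2 H
  1 × N: no H
  1 × O: 1 H
  1 × O (charge -1): no H
  Total hydrogens = 33.
Net charge +1.
Molecular formula: C16H33N4O4+

C16H33N4O4+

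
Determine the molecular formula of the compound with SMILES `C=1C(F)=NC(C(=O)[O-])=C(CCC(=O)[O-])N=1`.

Heavy atoms from the SMILES: 8 C, 1 F, 2 N, 4 O.
Implicit hydrogens by atom environment:
  3 × C (aromatic): no H
  2 × C: 2 H each → 4
  2 × C: no H
  2 × N (aromatic): no H
  2 × O: no H
  2 × O (charge -1): no H
  1 × C (aromatic): 1 H
  1 × F: no H
  Total hydrogens = 5.
Net charge -2.
Molecular formula: [C8H5FN2O4]2-

[C8H5FN2O4]2-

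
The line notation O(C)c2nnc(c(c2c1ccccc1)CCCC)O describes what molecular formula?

C15H18N2O2

Heavy atoms from the SMILES: 15 C, 2 N, 2 O.
Implicit hydrogens by atom environment:
  5 × C (aromatic): 1 H each → 5
  5 × C (aromatic): no H
  3 × C: 2 H each → 6
  2 × C: 3 H each → 6
  2 × N (aromatic): no H
  1 × O: 1 H
  1 × O: no H
  Total hydrogens = 18.
Molecular formula: C15H18N2O2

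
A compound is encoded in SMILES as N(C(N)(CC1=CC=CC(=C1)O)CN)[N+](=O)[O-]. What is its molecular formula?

Heavy atoms from the SMILES: 9 C, 4 N, 3 O.
Implicit hydrogens by atom environment:
  4 × C (aromatic): 1 H each → 4
  2 × C: 2 H each → 4
  2 × C (aromatic): no H
  2 × N: 2 H each → 4
  1 × C: no H
  1 × N: 1 H
  1 × N (charge +1): no H
  1 × O: 1 H
  1 × O: no H
  1 × O (charge -1): no H
  Total hydrogens = 14.
Molecular formula: C9H14N4O3

C9H14N4O3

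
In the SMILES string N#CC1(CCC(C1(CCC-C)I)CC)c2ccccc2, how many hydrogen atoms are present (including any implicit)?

Hydrogens are implicit in SMILES; fill each atom to its normal valence:
  6 × C: 2 H each → 12
  5 × C (aromatic): 1 H each → 5
  3 × C: no H
  2 × C: 3 H each → 6
  1 × C: 1 H
  1 × C (aromatic): no H
  1 × I: no H
  1 × N: no H
  Total hydrogens = 24.

24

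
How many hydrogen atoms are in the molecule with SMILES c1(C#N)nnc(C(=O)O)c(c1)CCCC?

Hydrogens are implicit in SMILES; fill each atom to its normal valence:
  3 × C: 2 H each → 6
  3 × C (aromatic): no H
  2 × C: no H
  2 × N (aromatic): no H
  1 × C: 3 H
  1 × C (aromatic): 1 H
  1 × N: no H
  1 × O: 1 H
  1 × O: no H
  Total hydrogens = 11.

11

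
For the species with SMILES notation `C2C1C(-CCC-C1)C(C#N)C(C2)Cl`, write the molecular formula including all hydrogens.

C11H16ClN

Heavy atoms from the SMILES: 11 C, 1 Cl, 1 N.
Implicit hydrogens by atom environment:
  6 × C: 2 H each → 12
  4 × C: 1 H each → 4
  1 × C: no H
  1 × Cl: no H
  1 × N: no H
  Total hydrogens = 16.
Molecular formula: C11H16ClN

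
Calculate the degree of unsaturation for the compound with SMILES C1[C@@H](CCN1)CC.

1

Molecular formula from the SMILES: C6H13N.
DoU = (2C + 2 + N − H − X)/2 = (2·6 + 2 + 1 − 13 − 0)/2 = 2/2 = 1.
(Structurally: 1 ring(s) + 0 π bond(s) = 1.)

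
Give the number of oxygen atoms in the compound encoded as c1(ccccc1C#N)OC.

1

The symbol for oxygen appears 1 time in the SMILES.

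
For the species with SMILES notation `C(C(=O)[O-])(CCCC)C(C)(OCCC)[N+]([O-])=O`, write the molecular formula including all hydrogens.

Heavy atoms from the SMILES: 11 C, 1 N, 5 O.
Implicit hydrogens by atom environment:
  5 × C: 2 H each → 10
  3 × C: 3 H each → 9
  3 × O: no H
  2 × C: no H
  2 × O (charge -1): no H
  1 × C: 1 H
  1 × N (charge +1): no H
  Total hydrogens = 20.
Net charge -1.
Molecular formula: C11H20NO5-

C11H20NO5-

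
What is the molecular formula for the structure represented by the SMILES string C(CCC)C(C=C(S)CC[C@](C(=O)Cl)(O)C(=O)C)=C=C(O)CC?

Heavy atoms from the SMILES: 17 C, 1 Cl, 4 O, 1 S.
Implicit hydrogens by atom environment:
  7 × C: no H
  6 × C: 2 H each → 12
  3 × C: 3 H each → 9
  2 × O: 1 H each → 2
  2 × O: no H
  1 × C: 1 H
  1 × Cl: no H
  1 × S: 1 H
  Total hydrogens = 25.
Molecular formula: C17H25ClO4S

C17H25ClO4S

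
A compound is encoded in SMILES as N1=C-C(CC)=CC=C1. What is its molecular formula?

Heavy atoms from the SMILES: 7 C, 1 N.
Implicit hydrogens by atom environment:
  4 × C (aromatic): 1 H each → 4
  1 × C: 3 H
  1 × C: 2 H
  1 × C (aromatic): no H
  1 × N (aromatic): no H
  Total hydrogens = 9.
Molecular formula: C7H9N

C7H9N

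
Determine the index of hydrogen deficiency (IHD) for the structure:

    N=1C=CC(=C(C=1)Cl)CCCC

Molecular formula from the SMILES: C9H12ClN.
DoU = (2C + 2 + N − H − X)/2 = (2·9 + 2 + 1 − 12 − 1)/2 = 8/2 = 4.
(Structurally: 1 ring(s) + 3 π bond(s) = 4.)

4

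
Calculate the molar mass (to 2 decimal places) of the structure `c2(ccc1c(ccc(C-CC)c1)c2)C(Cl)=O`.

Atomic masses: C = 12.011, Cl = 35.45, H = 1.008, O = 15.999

Molecular formula: C14H13ClO.
M = 14×12.011 + 1×35.45 + 13×1.008 + 1×15.999 = 232.71 g/mol.

232.71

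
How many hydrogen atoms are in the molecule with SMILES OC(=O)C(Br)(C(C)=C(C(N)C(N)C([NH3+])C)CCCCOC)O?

29

Hydrogens are implicit in SMILES; fill each atom to its normal valence:
  4 × C: 2 H each → 8
  4 × C: no H
  3 × C: 3 H each → 9
  3 × C: 1 H each → 3
  2 × N: 2 H each → 4
  2 × O: 1 H each → 2
  2 × O: no H
  1 × Br: no H
  1 × N (charge +1): 3 H
  Total hydrogens = 29.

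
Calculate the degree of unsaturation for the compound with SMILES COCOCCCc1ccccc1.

4

Molecular formula from the SMILES: C11H16O2.
DoU = (2C + 2 + N − H − X)/2 = (2·11 + 2 + 0 − 16 − 0)/2 = 8/2 = 4.
(Structurally: 1 ring(s) + 3 π bond(s) = 4.)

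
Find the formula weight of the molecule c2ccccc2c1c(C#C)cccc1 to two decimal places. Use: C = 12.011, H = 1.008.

178.23

Molecular formula: C14H10.
M = 14×12.011 + 10×1.008 = 178.23 g/mol.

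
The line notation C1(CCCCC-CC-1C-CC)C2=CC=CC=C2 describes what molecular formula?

Heavy atoms from the SMILES: 17 C.
Implicit hydrogens by atom environment:
  8 × C: 2 H each → 16
  5 × C (aromatic): 1 H each → 5
  2 × C: 1 H each → 2
  1 × C: 3 H
  1 × C (aromatic): no H
  Total hydrogens = 26.
Molecular formula: C17H26

C17H26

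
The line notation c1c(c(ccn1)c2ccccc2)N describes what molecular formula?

C11H10N2

Heavy atoms from the SMILES: 11 C, 2 N.
Implicit hydrogens by atom environment:
  8 × C (aromatic): 1 H each → 8
  3 × C (aromatic): no H
  1 × N: 2 H
  1 × N (aromatic): no H
  Total hydrogens = 10.
Molecular formula: C11H10N2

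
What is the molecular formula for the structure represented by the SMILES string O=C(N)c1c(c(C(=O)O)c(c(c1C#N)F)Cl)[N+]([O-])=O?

Heavy atoms from the SMILES: 9 C, 1 Cl, 1 F, 3 N, 5 O.
Implicit hydrogens by atom environment:
  6 × C (aromatic): no H
  3 × C: no H
  3 × O: no H
  1 × Cl: no H
  1 × F: no H
  1 × N: 2 H
  1 × N: no H
  1 × N (charge +1): no H
  1 × O: 1 H
  1 × O (charge -1): no H
  Total hydrogens = 3.
Molecular formula: C9H3ClFN3O5

C9H3ClFN3O5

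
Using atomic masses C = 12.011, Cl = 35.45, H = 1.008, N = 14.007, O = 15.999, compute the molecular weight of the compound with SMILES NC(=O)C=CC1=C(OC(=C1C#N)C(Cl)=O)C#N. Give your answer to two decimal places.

Molecular formula: C10H4ClN3O3.
M = 10×12.011 + 1×35.45 + 4×1.008 + 3×14.007 + 3×15.999 = 249.61 g/mol.

249.61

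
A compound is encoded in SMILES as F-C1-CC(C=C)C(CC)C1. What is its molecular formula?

C9H15F

Heavy atoms from the SMILES: 9 C, 1 F.
Implicit hydrogens by atom environment:
  4 × C: 2 H each → 8
  4 × C: 1 H each → 4
  1 × C: 3 H
  1 × F: no H
  Total hydrogens = 15.
Molecular formula: C9H15F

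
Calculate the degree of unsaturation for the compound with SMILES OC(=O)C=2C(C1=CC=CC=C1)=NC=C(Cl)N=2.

Molecular formula from the SMILES: C11H7ClN2O2.
DoU = (2C + 2 + N − H − X)/2 = (2·11 + 2 + 2 − 7 − 1)/2 = 18/2 = 9.
(Structurally: 2 ring(s) + 7 π bond(s) = 9.)

9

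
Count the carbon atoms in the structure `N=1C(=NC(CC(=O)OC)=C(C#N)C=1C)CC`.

11

The symbol for carbon appears 11 times in the SMILES.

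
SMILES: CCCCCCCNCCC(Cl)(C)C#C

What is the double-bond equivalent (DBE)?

2

Molecular formula from the SMILES: C13H24ClN.
DoU = (2C + 2 + N − H − X)/2 = (2·13 + 2 + 1 − 24 − 1)/2 = 4/2 = 2.
(Structurally: 0 ring(s) + 2 π bond(s) = 2.)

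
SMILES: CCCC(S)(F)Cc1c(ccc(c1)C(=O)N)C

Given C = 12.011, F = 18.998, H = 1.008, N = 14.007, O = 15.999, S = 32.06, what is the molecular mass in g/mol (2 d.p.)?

255.35

Molecular formula: C13H18FNOS.
M = 13×12.011 + 1×18.998 + 18×1.008 + 1×14.007 + 1×15.999 + 1×32.06 = 255.35 g/mol.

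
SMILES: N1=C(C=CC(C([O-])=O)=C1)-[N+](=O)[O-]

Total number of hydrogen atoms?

Hydrogens are implicit in SMILES; fill each atom to its normal valence:
  3 × C (aromatic): 1 H each → 3
  2 × C (aromatic): no H
  2 × O: no H
  2 × O (charge -1): no H
  1 × C: no H
  1 × N (aromatic): no H
  1 × N (charge +1): no H
  Total hydrogens = 3.

3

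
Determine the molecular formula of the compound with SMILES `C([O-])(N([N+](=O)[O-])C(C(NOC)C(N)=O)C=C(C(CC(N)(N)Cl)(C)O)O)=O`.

C11H20ClN6O8-

Heavy atoms from the SMILES: 11 C, 1 Cl, 6 N, 8 O.
Implicit hydrogens by atom environment:
  5 × C: no H
  4 × O: no H
  3 × C: 1 H each → 3
  3 × N: 2 H each → 6
  2 × C: 3 H each → 6
  2 × O: 1 H each → 2
  2 × O (charge -1): no H
  1 × C: 2 H
  1 × Cl: no H
  1 × N: 1 H
  1 × N: no H
  1 × N (charge +1): no H
  Total hydrogens = 20.
Net charge -1.
Molecular formula: C11H20ClN6O8-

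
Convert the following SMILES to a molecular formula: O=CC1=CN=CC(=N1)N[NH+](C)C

C7H11N4O+

Heavy atoms from the SMILES: 7 C, 4 N, 1 O.
Implicit hydrogens by atom environment:
  2 × C: 3 H each → 6
  2 × C (aromatic): 1 H each → 2
  2 × C (aromatic): no H
  2 × N (aromatic): no H
  1 × C: 1 H
  1 × N: 1 H
  1 × N (charge +1): 1 H
  1 × O: no H
  Total hydrogens = 11.
Net charge +1.
Molecular formula: C7H11N4O+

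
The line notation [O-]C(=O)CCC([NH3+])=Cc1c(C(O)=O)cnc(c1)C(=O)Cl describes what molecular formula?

Heavy atoms from the SMILES: 12 C, 1 Cl, 2 N, 5 O.
Implicit hydrogens by atom environment:
  4 × C: no H
  3 × C (aromatic): no H
  3 × O: no H
  2 × C: 2 H each → 4
  2 × C (aromatic): 1 H each → 2
  1 × C: 1 H
  1 × Cl: no H
  1 × N (charge +1): 3 H
  1 × N (aromatic): no H
  1 × O: 1 H
  1 × O (charge -1): no H
  Total hydrogens = 11.
Molecular formula: C12H11ClN2O5

C12H11ClN2O5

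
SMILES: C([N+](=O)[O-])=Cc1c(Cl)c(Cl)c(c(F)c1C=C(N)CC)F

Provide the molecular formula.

Heavy atoms from the SMILES: 12 C, 2 Cl, 2 F, 2 N, 2 O.
Implicit hydrogens by atom environment:
  6 × C (aromatic): no H
  3 × C: 1 H each → 3
  2 × Cl: no H
  2 × F: no H
  1 × C: 3 H
  1 × C: 2 H
  1 × C: no H
  1 × N: 2 H
  1 × N (charge +1): no H
  1 × O: no H
  1 × O (charge -1): no H
  Total hydrogens = 10.
Molecular formula: C12H10Cl2F2N2O2

C12H10Cl2F2N2O2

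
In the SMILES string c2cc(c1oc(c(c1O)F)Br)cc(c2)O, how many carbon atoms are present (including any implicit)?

The symbol for carbon appears 10 times in the SMILES. Lowercase c denotes aromatic carbon and counts toward C.

10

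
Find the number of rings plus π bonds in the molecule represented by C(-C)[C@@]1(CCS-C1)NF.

Molecular formula from the SMILES: C6H12FNS.
DoU = (2C + 2 + N − H − X)/2 = (2·6 + 2 + 1 − 12 − 1)/2 = 2/2 = 1.
(Structurally: 1 ring(s) + 0 π bond(s) = 1.)

1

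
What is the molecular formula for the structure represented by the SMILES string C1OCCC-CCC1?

Heavy atoms from the SMILES: 7 C, 1 O.
Implicit hydrogens by atom environment:
  7 × C: 2 H each → 14
  1 × O: no H
  Total hydrogens = 14.
Molecular formula: C7H14O

C7H14O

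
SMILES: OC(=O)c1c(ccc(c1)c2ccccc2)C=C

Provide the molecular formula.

C15H12O2

Heavy atoms from the SMILES: 15 C, 2 O.
Implicit hydrogens by atom environment:
  8 × C (aromatic): 1 H each → 8
  4 × C (aromatic): no H
  1 × C: 2 H
  1 × C: 1 H
  1 × C: no H
  1 × O: 1 H
  1 × O: no H
  Total hydrogens = 12.
Molecular formula: C15H12O2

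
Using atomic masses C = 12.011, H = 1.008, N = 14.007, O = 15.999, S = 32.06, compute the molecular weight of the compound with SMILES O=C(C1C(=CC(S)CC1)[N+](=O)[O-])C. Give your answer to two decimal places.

Molecular formula: C8H11NO3S.
M = 8×12.011 + 11×1.008 + 1×14.007 + 3×15.999 + 1×32.06 = 201.24 g/mol.

201.24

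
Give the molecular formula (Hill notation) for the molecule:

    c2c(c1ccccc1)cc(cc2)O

Heavy atoms from the SMILES: 12 C, 1 O.
Implicit hydrogens by atom environment:
  9 × C (aromatic): 1 H each → 9
  3 × C (aromatic): no H
  1 × O: 1 H
  Total hydrogens = 10.
Molecular formula: C12H10O

C12H10O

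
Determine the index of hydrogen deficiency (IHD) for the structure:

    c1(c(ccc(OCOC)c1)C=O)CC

Molecular formula from the SMILES: C11H14O3.
DoU = (2C + 2 + N − H − X)/2 = (2·11 + 2 + 0 − 14 − 0)/2 = 10/2 = 5.
(Structurally: 1 ring(s) + 4 π bond(s) = 5.)

5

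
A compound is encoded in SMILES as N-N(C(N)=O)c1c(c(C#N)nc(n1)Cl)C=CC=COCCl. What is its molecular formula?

C11H10Cl2N6O2

Heavy atoms from the SMILES: 11 C, 2 Cl, 6 N, 2 O.
Implicit hydrogens by atom environment:
  4 × C: 1 H each → 4
  4 × C (aromatic): no H
  2 × C: no H
  2 × Cl: no H
  2 × N: 2 H each → 4
  2 × N (aromatic): no H
  2 × N: no H
  2 × O: no H
  1 × C: 2 H
  Total hydrogens = 10.
Molecular formula: C11H10Cl2N6O2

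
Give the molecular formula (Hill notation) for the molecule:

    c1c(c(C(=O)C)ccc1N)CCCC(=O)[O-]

C12H14NO3-

Heavy atoms from the SMILES: 12 C, 1 N, 3 O.
Implicit hydrogens by atom environment:
  3 × C: 2 H each → 6
  3 × C (aromatic): 1 H each → 3
  3 × C (aromatic): no H
  2 × C: no H
  2 × O: no H
  1 × C: 3 H
  1 × N: 2 H
  1 × O (charge -1): no H
  Total hydrogens = 14.
Net charge -1.
Molecular formula: C12H14NO3-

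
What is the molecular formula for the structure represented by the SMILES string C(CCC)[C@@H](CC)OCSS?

Heavy atoms from the SMILES: 8 C, 1 O, 2 S.
Implicit hydrogens by atom environment:
  5 × C: 2 H each → 10
  2 × C: 3 H each → 6
  1 × C: 1 H
  1 × O: no H
  1 × S: 1 H
  1 × S: no H
  Total hydrogens = 18.
Molecular formula: C8H18OS2

C8H18OS2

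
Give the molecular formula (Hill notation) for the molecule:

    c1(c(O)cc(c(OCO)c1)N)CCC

C10H15NO3

Heavy atoms from the SMILES: 10 C, 1 N, 3 O.
Implicit hydrogens by atom environment:
  4 × C (aromatic): no H
  3 × C: 2 H each → 6
  2 × C (aromatic): 1 H each → 2
  2 × O: 1 H each → 2
  1 × C: 3 H
  1 × N: 2 H
  1 × O: no H
  Total hydrogens = 15.
Molecular formula: C10H15NO3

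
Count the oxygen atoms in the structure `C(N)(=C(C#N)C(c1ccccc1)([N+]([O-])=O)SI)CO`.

The symbol for oxygen appears 3 times in the SMILES.

3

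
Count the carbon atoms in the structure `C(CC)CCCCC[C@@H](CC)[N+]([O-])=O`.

11

The symbol for carbon appears 11 times in the SMILES.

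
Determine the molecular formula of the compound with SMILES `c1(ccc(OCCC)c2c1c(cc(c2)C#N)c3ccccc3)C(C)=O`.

C22H19NO2

Heavy atoms from the SMILES: 22 C, 1 N, 2 O.
Implicit hydrogens by atom environment:
  9 × C (aromatic): 1 H each → 9
  7 × C (aromatic): no H
  2 × C: 3 H each → 6
  2 × C: 2 H each → 4
  2 × C: no H
  2 × O: no H
  1 × N: no H
  Total hydrogens = 19.
Molecular formula: C22H19NO2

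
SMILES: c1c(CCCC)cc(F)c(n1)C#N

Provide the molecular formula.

Heavy atoms from the SMILES: 10 C, 1 F, 2 N.
Implicit hydrogens by atom environment:
  3 × C: 2 H each → 6
  3 × C (aromatic): no H
  2 × C (aromatic): 1 H each → 2
  1 × C: 3 H
  1 × C: no H
  1 × F: no H
  1 × N (aromatic): no H
  1 × N: no H
  Total hydrogens = 11.
Molecular formula: C10H11FN2

C10H11FN2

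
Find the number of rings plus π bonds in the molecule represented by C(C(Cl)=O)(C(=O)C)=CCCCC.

Molecular formula from the SMILES: C9H13ClO2.
DoU = (2C + 2 + N − H − X)/2 = (2·9 + 2 + 0 − 13 − 1)/2 = 6/2 = 3.
(Structurally: 0 ring(s) + 3 π bond(s) = 3.)

3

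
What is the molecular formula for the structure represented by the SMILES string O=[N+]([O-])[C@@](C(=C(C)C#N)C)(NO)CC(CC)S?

C10H17N3O3S

Heavy atoms from the SMILES: 10 C, 3 N, 3 O, 1 S.
Implicit hydrogens by atom environment:
  4 × C: no H
  3 × C: 3 H each → 9
  2 × C: 2 H each → 4
  1 × C: 1 H
  1 × N: 1 H
  1 × N: no H
  1 × N (charge +1): no H
  1 × O: 1 H
  1 × O: no H
  1 × O (charge -1): no H
  1 × S: 1 H
  Total hydrogens = 17.
Molecular formula: C10H17N3O3S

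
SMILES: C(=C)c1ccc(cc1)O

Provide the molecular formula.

C8H8O

Heavy atoms from the SMILES: 8 C, 1 O.
Implicit hydrogens by atom environment:
  4 × C (aromatic): 1 H each → 4
  2 × C (aromatic): no H
  1 × C: 2 H
  1 × C: 1 H
  1 × O: 1 H
  Total hydrogens = 8.
Molecular formula: C8H8O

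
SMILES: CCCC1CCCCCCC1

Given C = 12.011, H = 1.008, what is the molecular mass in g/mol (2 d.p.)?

Molecular formula: C11H22.
M = 11×12.011 + 22×1.008 = 154.30 g/mol.

154.30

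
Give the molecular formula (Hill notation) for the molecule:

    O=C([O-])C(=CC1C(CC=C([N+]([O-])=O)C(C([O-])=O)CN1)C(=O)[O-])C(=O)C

[C14H13N2O9]3-

Heavy atoms from the SMILES: 14 C, 2 N, 9 O.
Implicit hydrogens by atom environment:
  6 × C: no H
  5 × C: 1 H each → 5
  5 × O: no H
  4 × O (charge -1): no H
  2 × C: 2 H each → 4
  1 × C: 3 H
  1 × N: 1 H
  1 × N (charge +1): no H
  Total hydrogens = 13.
Net charge -3.
Molecular formula: [C14H13N2O9]3-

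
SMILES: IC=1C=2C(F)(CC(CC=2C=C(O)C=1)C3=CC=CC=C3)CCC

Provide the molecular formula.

C19H20FIO

Heavy atoms from the SMILES: 19 C, 1 F, 1 I, 1 O.
Implicit hydrogens by atom environment:
  7 × C (aromatic): 1 H each → 7
  5 × C (aromatic): no H
  4 × C: 2 H each → 8
  1 × C: 3 H
  1 × C: 1 H
  1 × C: no H
  1 × F: no H
  1 × I: no H
  1 × O: 1 H
  Total hydrogens = 20.
Molecular formula: C19H20FIO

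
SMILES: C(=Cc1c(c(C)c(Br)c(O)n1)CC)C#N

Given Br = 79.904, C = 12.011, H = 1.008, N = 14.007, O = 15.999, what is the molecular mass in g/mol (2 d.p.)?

267.13

Molecular formula: C11H11BrN2O.
M = 1×79.904 + 11×12.011 + 11×1.008 + 2×14.007 + 1×15.999 = 267.13 g/mol.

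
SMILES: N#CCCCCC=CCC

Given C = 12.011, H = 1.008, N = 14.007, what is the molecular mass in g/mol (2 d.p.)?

Molecular formula: C9H15N.
M = 9×12.011 + 15×1.008 + 1×14.007 = 137.23 g/mol.

137.23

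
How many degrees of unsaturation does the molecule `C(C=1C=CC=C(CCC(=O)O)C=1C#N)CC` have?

7

Molecular formula from the SMILES: C13H15NO2.
DoU = (2C + 2 + N − H − X)/2 = (2·13 + 2 + 1 − 15 − 0)/2 = 14/2 = 7.
(Structurally: 1 ring(s) + 6 π bond(s) = 7.)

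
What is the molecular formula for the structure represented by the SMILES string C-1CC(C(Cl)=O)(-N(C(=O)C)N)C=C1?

Heavy atoms from the SMILES: 8 C, 1 Cl, 2 N, 2 O.
Implicit hydrogens by atom environment:
  3 × C: no H
  2 × C: 2 H each → 4
  2 × C: 1 H each → 2
  2 × O: no H
  1 × C: 3 H
  1 × Cl: no H
  1 × N: 2 H
  1 × N: no H
  Total hydrogens = 11.
Molecular formula: C8H11ClN2O2

C8H11ClN2O2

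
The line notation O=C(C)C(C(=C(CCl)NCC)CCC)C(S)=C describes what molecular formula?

Heavy atoms from the SMILES: 13 C, 1 Cl, 1 N, 1 O, 1 S.
Implicit hydrogens by atom environment:
  5 × C: 2 H each → 10
  4 × C: no H
  3 × C: 3 H each → 9
  1 × C: 1 H
  1 × Cl: no H
  1 × N: 1 H
  1 × O: no H
  1 × S: 1 H
  Total hydrogens = 22.
Molecular formula: C13H22ClNOS

C13H22ClNOS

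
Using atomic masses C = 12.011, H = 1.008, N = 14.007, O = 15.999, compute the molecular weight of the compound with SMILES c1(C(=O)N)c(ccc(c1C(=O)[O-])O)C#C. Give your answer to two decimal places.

204.16

Molecular formula: C10H6NO4-.
M = 10×12.011 + 6×1.008 + 1×14.007 + 4×15.999 = 204.16 g/mol.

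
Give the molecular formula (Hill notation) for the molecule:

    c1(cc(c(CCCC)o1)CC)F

Heavy atoms from the SMILES: 10 C, 1 F, 1 O.
Implicit hydrogens by atom environment:
  4 × C: 2 H each → 8
  3 × C (aromatic): no H
  2 × C: 3 H each → 6
  1 × C (aromatic): 1 H
  1 × F: no H
  1 × O (aromatic): no H
  Total hydrogens = 15.
Molecular formula: C10H15FO

C10H15FO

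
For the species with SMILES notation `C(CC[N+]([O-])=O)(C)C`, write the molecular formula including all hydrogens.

Heavy atoms from the SMILES: 5 C, 1 N, 2 O.
Implicit hydrogens by atom environment:
  2 × C: 3 H each → 6
  2 × C: 2 H each → 4
  1 × C: 1 H
  1 × N (charge +1): no H
  1 × O: no H
  1 × O (charge -1): no H
  Total hydrogens = 11.
Molecular formula: C5H11NO2

C5H11NO2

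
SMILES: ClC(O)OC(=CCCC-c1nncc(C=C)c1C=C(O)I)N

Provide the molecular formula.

C14H17ClIN3O3

Heavy atoms from the SMILES: 14 C, 1 Cl, 1 I, 3 N, 3 O.
Implicit hydrogens by atom environment:
  4 × C: 2 H each → 8
  4 × C: 1 H each → 4
  3 × C (aromatic): no H
  2 × C: no H
  2 × N (aromatic): no H
  2 × O: 1 H each → 2
  1 × C (aromatic): 1 H
  1 × Cl: no H
  1 × I: no H
  1 × N: 2 H
  1 × O: no H
  Total hydrogens = 17.
Molecular formula: C14H17ClIN3O3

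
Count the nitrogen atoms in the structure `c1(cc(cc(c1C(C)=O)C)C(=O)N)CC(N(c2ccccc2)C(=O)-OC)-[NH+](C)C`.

The symbol for nitrogen appears 3 times in the SMILES.

3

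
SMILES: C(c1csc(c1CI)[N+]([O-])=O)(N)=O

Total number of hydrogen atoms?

Hydrogens are implicit in SMILES; fill each atom to its normal valence:
  3 × C (aromatic): no H
  2 × O: no H
  1 × C: 2 H
  1 × C (aromatic): 1 H
  1 × C: no H
  1 × I: no H
  1 × N: 2 H
  1 × N (charge +1): no H
  1 × O (charge -1): no H
  1 × S (aromatic): no H
  Total hydrogens = 5.

5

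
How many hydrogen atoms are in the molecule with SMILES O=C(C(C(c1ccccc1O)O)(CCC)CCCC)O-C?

Hydrogens are implicit in SMILES; fill each atom to its normal valence:
  5 × C: 2 H each → 10
  4 × C (aromatic): 1 H each → 4
  3 × C: 3 H each → 9
  2 × C: no H
  2 × C (aromatic): no H
  2 × O: 1 H each → 2
  2 × O: no H
  1 × C: 1 H
  Total hydrogens = 26.

26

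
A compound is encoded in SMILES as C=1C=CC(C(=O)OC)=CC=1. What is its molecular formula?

Heavy atoms from the SMILES: 8 C, 2 O.
Implicit hydrogens by atom environment:
  5 × C (aromatic): 1 H each → 5
  2 × O: no H
  1 × C: 3 H
  1 × C (aromatic): no H
  1 × C: no H
  Total hydrogens = 8.
Molecular formula: C8H8O2

C8H8O2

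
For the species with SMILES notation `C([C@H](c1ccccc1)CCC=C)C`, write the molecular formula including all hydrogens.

C13H18

Heavy atoms from the SMILES: 13 C.
Implicit hydrogens by atom environment:
  5 × C (aromatic): 1 H each → 5
  4 × C: 2 H each → 8
  2 × C: 1 H each → 2
  1 × C: 3 H
  1 × C (aromatic): no H
  Total hydrogens = 18.
Molecular formula: C13H18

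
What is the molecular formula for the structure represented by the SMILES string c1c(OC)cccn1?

Heavy atoms from the SMILES: 6 C, 1 N, 1 O.
Implicit hydrogens by atom environment:
  4 × C (aromatic): 1 H each → 4
  1 × C: 3 H
  1 × C (aromatic): no H
  1 × N (aromatic): no H
  1 × O: no H
  Total hydrogens = 7.
Molecular formula: C6H7NO

C6H7NO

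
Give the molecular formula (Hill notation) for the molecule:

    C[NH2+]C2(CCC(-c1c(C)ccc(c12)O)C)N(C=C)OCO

Heavy atoms from the SMILES: 16 C, 2 N, 3 O.
Implicit hydrogens by atom environment:
  4 × C: 2 H each → 8
  4 × C (aromatic): no H
  3 × C: 3 H each → 9
  2 × C (aromatic): 1 H each → 2
  2 × C: 1 H each → 2
  2 × O: 1 H each → 2
  1 × C: no H
  1 × N (charge +1): 2 H
  1 × N: no H
  1 × O: no H
  Total hydrogens = 25.
Net charge +1.
Molecular formula: C16H25N2O3+

C16H25N2O3+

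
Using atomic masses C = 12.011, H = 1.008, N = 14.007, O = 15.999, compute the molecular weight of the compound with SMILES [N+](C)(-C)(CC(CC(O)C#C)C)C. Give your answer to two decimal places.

Molecular formula: C10H20NO+.
M = 10×12.011 + 20×1.008 + 1×14.007 + 1×15.999 = 170.28 g/mol.

170.28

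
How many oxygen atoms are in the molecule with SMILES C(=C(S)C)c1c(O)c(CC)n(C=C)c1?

The symbol for oxygen appears 1 time in the SMILES.

1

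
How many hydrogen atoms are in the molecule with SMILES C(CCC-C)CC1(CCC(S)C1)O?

22

Hydrogens are implicit in SMILES; fill each atom to its normal valence:
  8 × C: 2 H each → 16
  1 × C: 3 H
  1 × C: 1 H
  1 × C: no H
  1 × O: 1 H
  1 × S: 1 H
  Total hydrogens = 22.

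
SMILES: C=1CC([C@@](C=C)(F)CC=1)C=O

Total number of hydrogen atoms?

Hydrogens are implicit in SMILES; fill each atom to its normal valence:
  5 × C: 1 H each → 5
  3 × C: 2 H each → 6
  1 × C: no H
  1 × F: no H
  1 × O: no H
  Total hydrogens = 11.

11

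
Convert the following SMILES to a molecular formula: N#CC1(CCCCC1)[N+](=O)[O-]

C7H10N2O2

Heavy atoms from the SMILES: 7 C, 2 N, 2 O.
Implicit hydrogens by atom environment:
  5 × C: 2 H each → 10
  2 × C: no H
  1 × N (charge +1): no H
  1 × N: no H
  1 × O: no H
  1 × O (charge -1): no H
  Total hydrogens = 10.
Molecular formula: C7H10N2O2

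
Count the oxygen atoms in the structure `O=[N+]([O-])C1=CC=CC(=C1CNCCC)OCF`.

3

The symbol for oxygen appears 3 times in the SMILES.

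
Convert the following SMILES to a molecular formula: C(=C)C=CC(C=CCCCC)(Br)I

Heavy atoms from the SMILES: 1 Br, 11 C, 1 I.
Implicit hydrogens by atom environment:
  5 × C: 1 H each → 5
  4 × C: 2 H each → 8
  1 × Br: no H
  1 × C: 3 H
  1 × C: no H
  1 × I: no H
  Total hydrogens = 16.
Molecular formula: C11H16BrI

C11H16BrI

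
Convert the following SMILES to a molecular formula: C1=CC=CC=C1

Heavy atoms from the SMILES: 6 C.
Implicit hydrogens by atom environment:
  6 × C (aromatic): 1 H each → 6
  Total hydrogens = 6.
Molecular formula: C6H6

C6H6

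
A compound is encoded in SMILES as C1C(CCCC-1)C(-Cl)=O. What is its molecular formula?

Heavy atoms from the SMILES: 7 C, 1 Cl, 1 O.
Implicit hydrogens by atom environment:
  5 × C: 2 H each → 10
  1 × C: 1 H
  1 × C: no H
  1 × Cl: no H
  1 × O: no H
  Total hydrogens = 11.
Molecular formula: C7H11ClO

C7H11ClO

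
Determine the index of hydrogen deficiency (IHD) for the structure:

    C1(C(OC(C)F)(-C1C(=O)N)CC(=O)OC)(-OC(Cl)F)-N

Molecular formula from the SMILES: C10H15ClF2N2O5.
DoU = (2C + 2 + N − H − X)/2 = (2·10 + 2 + 2 − 15 − 3)/2 = 6/2 = 3.
(Structurally: 1 ring(s) + 2 π bond(s) = 3.)

3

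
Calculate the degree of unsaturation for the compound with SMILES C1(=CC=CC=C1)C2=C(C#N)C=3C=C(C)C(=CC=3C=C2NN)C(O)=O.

14

Molecular formula from the SMILES: C19H15N3O2.
DoU = (2C + 2 + N − H − X)/2 = (2·19 + 2 + 3 − 15 − 0)/2 = 28/2 = 14.
(Structurally: 3 ring(s) + 11 π bond(s) = 14.)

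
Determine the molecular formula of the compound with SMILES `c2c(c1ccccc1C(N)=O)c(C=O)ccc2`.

Heavy atoms from the SMILES: 14 C, 1 N, 2 O.
Implicit hydrogens by atom environment:
  8 × C (aromatic): 1 H each → 8
  4 × C (aromatic): no H
  2 × O: no H
  1 × C: 1 H
  1 × C: no H
  1 × N: 2 H
  Total hydrogens = 11.
Molecular formula: C14H11NO2

C14H11NO2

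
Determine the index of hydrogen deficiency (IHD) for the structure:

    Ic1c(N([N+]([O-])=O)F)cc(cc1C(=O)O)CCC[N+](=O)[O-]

7

Molecular formula from the SMILES: C10H9FIN3O6.
DoU = (2C + 2 + N − H − X)/2 = (2·10 + 2 + 3 − 9 − 2)/2 = 14/2 = 7.
(Structurally: 1 ring(s) + 6 π bond(s) = 7.)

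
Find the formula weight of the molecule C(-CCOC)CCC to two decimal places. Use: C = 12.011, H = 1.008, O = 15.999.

116.20

Molecular formula: C7H16O.
M = 7×12.011 + 16×1.008 + 1×15.999 = 116.20 g/mol.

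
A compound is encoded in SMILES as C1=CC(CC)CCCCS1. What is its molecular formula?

C9H16S

Heavy atoms from the SMILES: 9 C, 1 S.
Implicit hydrogens by atom environment:
  5 × C: 2 H each → 10
  3 × C: 1 H each → 3
  1 × C: 3 H
  1 × S: no H
  Total hydrogens = 16.
Molecular formula: C9H16S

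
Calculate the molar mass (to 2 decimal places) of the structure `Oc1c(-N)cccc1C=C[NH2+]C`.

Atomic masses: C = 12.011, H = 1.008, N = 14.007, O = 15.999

165.22

Molecular formula: C9H13N2O+.
M = 9×12.011 + 13×1.008 + 2×14.007 + 1×15.999 = 165.22 g/mol.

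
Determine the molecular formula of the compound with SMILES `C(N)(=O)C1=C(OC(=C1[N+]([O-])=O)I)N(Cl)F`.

C5H2ClFIN3O4

Heavy atoms from the SMILES: 5 C, 1 Cl, 1 F, 1 I, 3 N, 4 O.
Implicit hydrogens by atom environment:
  4 × C (aromatic): no H
  2 × O: no H
  1 × C: no H
  1 × Cl: no H
  1 × F: no H
  1 × I: no H
  1 × N: 2 H
  1 × N: no H
  1 × N (charge +1): no H
  1 × O (aromatic): no H
  1 × O (charge -1): no H
  Total hydrogens = 2.
Molecular formula: C5H2ClFIN3O4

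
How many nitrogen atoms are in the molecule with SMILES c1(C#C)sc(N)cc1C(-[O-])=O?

The symbol for nitrogen appears 1 time in the SMILES.

1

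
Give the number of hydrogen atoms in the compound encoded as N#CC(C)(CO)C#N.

Hydrogens are implicit in SMILES; fill each atom to its normal valence:
  3 × C: no H
  2 × N: no H
  1 × C: 3 H
  1 × C: 2 H
  1 × O: 1 H
  Total hydrogens = 6.

6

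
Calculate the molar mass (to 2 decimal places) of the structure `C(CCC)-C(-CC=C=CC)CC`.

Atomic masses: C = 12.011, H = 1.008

166.31

Molecular formula: C12H22.
M = 12×12.011 + 22×1.008 = 166.31 g/mol.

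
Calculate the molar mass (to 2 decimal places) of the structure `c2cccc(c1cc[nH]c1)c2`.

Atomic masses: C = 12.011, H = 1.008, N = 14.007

143.19

Molecular formula: C10H9N.
M = 10×12.011 + 9×1.008 + 1×14.007 = 143.19 g/mol.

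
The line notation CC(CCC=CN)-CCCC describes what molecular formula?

Heavy atoms from the SMILES: 10 C, 1 N.
Implicit hydrogens by atom environment:
  5 × C: 2 H each → 10
  3 × C: 1 H each → 3
  2 × C: 3 H each → 6
  1 × N: 2 H
  Total hydrogens = 21.
Molecular formula: C10H21N

C10H21N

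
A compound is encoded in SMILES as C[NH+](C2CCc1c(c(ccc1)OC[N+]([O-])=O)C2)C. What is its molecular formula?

C13H19N2O3+

Heavy atoms from the SMILES: 13 C, 2 N, 3 O.
Implicit hydrogens by atom environment:
  4 × C: 2 H each → 8
  3 × C (aromatic): 1 H each → 3
  3 × C (aromatic): no H
  2 × C: 3 H each → 6
  2 × O: no H
  1 × C: 1 H
  1 × N (charge +1): 1 H
  1 × N (charge +1): no H
  1 × O (charge -1): no H
  Total hydrogens = 19.
Net charge +1.
Molecular formula: C13H19N2O3+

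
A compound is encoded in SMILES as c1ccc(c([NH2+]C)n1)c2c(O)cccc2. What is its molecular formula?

Heavy atoms from the SMILES: 12 C, 2 N, 1 O.
Implicit hydrogens by atom environment:
  7 × C (aromatic): 1 H each → 7
  4 × C (aromatic): no H
  1 × C: 3 H
  1 × N (charge +1): 2 H
  1 × N (aromatic): no H
  1 × O: 1 H
  Total hydrogens = 13.
Net charge +1.
Molecular formula: C12H13N2O+

C12H13N2O+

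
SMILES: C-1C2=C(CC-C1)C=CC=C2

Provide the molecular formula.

Heavy atoms from the SMILES: 10 C.
Implicit hydrogens by atom environment:
  4 × C: 2 H each → 8
  4 × C (aromatic): 1 H each → 4
  2 × C (aromatic): no H
  Total hydrogens = 12.
Molecular formula: C10H12

C10H12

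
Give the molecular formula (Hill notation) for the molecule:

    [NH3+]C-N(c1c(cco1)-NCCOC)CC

C10H20N3O2+

Heavy atoms from the SMILES: 10 C, 3 N, 2 O.
Implicit hydrogens by atom environment:
  4 × C: 2 H each → 8
  2 × C: 3 H each → 6
  2 × C (aromatic): 1 H each → 2
  2 × C (aromatic): no H
  1 × N (charge +1): 3 H
  1 × N: 1 H
  1 × N: no H
  1 × O (aromatic): no H
  1 × O: no H
  Total hydrogens = 20.
Net charge +1.
Molecular formula: C10H20N3O2+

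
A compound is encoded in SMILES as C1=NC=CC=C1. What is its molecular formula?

Heavy atoms from the SMILES: 5 C, 1 N.
Implicit hydrogens by atom environment:
  5 × C (aromatic): 1 H each → 5
  1 × N (aromatic): no H
  Total hydrogens = 5.
Molecular formula: C5H5N

C5H5N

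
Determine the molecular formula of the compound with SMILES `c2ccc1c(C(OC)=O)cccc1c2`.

C12H10O2

Heavy atoms from the SMILES: 12 C, 2 O.
Implicit hydrogens by atom environment:
  7 × C (aromatic): 1 H each → 7
  3 × C (aromatic): no H
  2 × O: no H
  1 × C: 3 H
  1 × C: no H
  Total hydrogens = 10.
Molecular formula: C12H10O2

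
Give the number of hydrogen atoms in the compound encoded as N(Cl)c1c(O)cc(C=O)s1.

Hydrogens are implicit in SMILES; fill each atom to its normal valence:
  3 × C (aromatic): no H
  1 × C (aromatic): 1 H
  1 × C: 1 H
  1 × Cl: no H
  1 × N: 1 H
  1 × O: 1 H
  1 × O: no H
  1 × S (aromatic): no H
  Total hydrogens = 4.

4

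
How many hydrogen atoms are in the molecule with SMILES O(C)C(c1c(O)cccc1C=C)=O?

10

Hydrogens are implicit in SMILES; fill each atom to its normal valence:
  3 × C (aromatic): 1 H each → 3
  3 × C (aromatic): no H
  2 × O: no H
  1 × C: 3 H
  1 × C: 2 H
  1 × C: 1 H
  1 × C: no H
  1 × O: 1 H
  Total hydrogens = 10.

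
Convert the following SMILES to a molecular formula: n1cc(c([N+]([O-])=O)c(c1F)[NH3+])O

C5H5FN3O3+

Heavy atoms from the SMILES: 5 C, 1 F, 3 N, 3 O.
Implicit hydrogens by atom environment:
  4 × C (aromatic): no H
  1 × C (aromatic): 1 H
  1 × F: no H
  1 × N (charge +1): 3 H
  1 × N (aromatic): no H
  1 × N (charge +1): no H
  1 × O: 1 H
  1 × O: no H
  1 × O (charge -1): no H
  Total hydrogens = 5.
Net charge +1.
Molecular formula: C5H5FN3O3+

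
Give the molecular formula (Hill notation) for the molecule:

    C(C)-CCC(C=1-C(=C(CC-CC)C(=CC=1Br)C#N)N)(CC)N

C18H28BrN3

Heavy atoms from the SMILES: 1 Br, 18 C, 3 N.
Implicit hydrogens by atom environment:
  7 × C: 2 H each → 14
  5 × C (aromatic): no H
  3 × C: 3 H each → 9
  2 × C: no H
  2 × N: 2 H each → 4
  1 × Br: no H
  1 × C (aromatic): 1 H
  1 × N: no H
  Total hydrogens = 28.
Molecular formula: C18H28BrN3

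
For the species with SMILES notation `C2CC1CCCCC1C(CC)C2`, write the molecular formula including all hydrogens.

C12H22

Heavy atoms from the SMILES: 12 C.
Implicit hydrogens by atom environment:
  8 × C: 2 H each → 16
  3 × C: 1 H each → 3
  1 × C: 3 H
  Total hydrogens = 22.
Molecular formula: C12H22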